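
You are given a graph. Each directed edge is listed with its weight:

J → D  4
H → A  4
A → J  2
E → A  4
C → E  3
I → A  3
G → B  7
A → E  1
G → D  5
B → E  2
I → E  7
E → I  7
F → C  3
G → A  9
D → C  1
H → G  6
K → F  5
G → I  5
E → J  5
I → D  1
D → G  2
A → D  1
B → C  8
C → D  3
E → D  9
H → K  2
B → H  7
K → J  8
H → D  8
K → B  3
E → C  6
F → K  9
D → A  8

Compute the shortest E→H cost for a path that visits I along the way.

24

Best E to I: E–I costing 7
Shortest I→H: I–D–G–B–H = 17
Total via I: 7 + 17 = 24.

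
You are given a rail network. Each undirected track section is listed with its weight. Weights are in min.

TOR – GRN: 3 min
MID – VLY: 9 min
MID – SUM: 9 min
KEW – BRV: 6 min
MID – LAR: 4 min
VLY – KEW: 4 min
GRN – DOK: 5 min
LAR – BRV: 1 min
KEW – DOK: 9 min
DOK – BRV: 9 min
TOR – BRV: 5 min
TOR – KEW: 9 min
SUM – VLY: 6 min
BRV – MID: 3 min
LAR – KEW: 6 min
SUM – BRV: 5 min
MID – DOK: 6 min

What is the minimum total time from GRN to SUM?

Compare a few routes:
GRN → DOK → MID → BRV → SUM: 5+6+3+5 = 19
GRN → TOR → BRV → SUM: 3+5+5 = 13
The minimum is 13 min via GRN → TOR → BRV → SUM.

13 min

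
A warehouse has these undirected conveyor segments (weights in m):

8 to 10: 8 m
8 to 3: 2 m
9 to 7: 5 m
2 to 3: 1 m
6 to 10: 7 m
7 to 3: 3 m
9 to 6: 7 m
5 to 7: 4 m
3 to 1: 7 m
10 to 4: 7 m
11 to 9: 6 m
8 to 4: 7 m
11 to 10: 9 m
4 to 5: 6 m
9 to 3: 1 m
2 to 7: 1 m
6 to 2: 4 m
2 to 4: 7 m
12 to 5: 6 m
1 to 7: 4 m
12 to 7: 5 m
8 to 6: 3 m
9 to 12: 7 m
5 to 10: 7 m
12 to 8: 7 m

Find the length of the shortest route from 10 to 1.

Running Dijkstra from 10:
10: 0
4: 7  (via 10)
5: 7  (via 10)
6: 7  (via 10)
8: 8  (via 10)
11: 9  (via 10)
3: 10  (via 8)
2: 11  (via 6)
7: 11  (via 5)
9: 11  (via 3)
12: 13  (via 5)
1: 15  (via 7)
Shortest route: 10–5–7–1 = 15 m.

15 m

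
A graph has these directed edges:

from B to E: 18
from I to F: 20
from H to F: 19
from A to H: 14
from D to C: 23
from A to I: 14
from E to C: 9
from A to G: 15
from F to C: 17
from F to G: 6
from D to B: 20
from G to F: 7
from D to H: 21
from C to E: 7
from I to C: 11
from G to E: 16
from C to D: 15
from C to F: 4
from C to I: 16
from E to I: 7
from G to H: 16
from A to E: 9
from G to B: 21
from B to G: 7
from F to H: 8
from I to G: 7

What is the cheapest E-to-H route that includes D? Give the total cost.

Shortest E→D: E → C → D = 24
Shortest D→H: D → H = 21
Total via D: 24 + 21 = 45.

45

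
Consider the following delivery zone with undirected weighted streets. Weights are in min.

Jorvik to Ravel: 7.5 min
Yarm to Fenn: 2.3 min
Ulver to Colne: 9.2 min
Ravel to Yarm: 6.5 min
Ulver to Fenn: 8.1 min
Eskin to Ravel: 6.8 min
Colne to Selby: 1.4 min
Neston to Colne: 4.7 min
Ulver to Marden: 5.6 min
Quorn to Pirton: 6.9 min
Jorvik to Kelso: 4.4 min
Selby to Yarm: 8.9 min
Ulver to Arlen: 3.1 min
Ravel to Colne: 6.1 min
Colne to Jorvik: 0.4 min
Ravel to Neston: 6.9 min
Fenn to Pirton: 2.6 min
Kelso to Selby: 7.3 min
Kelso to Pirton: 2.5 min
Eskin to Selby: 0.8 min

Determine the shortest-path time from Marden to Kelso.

18.8 min

Shortest distances from Marden:
Marden: 0
Ulver: 5.6  (via Marden)
Arlen: 8.7  (via Ulver)
Fenn: 13.7  (via Ulver)
Colne: 14.8  (via Ulver)
Jorvik: 15.2  (via Colne)
Yarm: 16  (via Fenn)
Selby: 16.2  (via Colne)
Pirton: 16.3  (via Fenn)
Eskin: 17  (via Selby)
Kelso: 18.8  (via Pirton)
Shortest route: Marden → Ulver → Fenn → Pirton → Kelso = 18.8 min.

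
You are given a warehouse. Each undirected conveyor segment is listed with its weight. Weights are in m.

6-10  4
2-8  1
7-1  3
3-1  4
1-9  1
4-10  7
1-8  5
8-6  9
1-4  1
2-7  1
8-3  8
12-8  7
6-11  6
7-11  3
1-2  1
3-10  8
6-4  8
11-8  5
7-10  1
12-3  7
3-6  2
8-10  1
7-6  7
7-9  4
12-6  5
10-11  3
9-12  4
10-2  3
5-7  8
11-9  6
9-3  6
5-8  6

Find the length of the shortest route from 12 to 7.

Shortest distances from 12:
12: 0
9: 4  (via 12)
1: 5  (via 9)
6: 5  (via 12)
2: 6  (via 1)
4: 6  (via 1)
3: 7  (via 12)
7: 7  (via 2)
Shortest route: 12–9–1–2–7 = 7 m.

7 m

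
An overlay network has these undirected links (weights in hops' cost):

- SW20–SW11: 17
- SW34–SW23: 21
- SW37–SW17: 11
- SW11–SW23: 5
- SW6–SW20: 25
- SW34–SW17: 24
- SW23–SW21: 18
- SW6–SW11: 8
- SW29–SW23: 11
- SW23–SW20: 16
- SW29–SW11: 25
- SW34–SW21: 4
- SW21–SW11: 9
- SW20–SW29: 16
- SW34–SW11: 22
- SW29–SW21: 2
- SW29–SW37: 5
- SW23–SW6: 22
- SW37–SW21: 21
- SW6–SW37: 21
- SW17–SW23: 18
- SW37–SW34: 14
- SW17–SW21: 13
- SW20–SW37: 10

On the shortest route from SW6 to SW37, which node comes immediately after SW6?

Compare a few routes:
SW6 → SW37: 21 = 21
SW6 → SW11 → SW23 → SW29 → SW37: 8+5+11+5 = 29
SW6 → SW11 → SW21 → SW29 → SW37: 8+9+2+5 = 24
Cheapest is SW6 → SW37 at 21 hops' cost.
So from SW6 the first move is to SW37.

SW37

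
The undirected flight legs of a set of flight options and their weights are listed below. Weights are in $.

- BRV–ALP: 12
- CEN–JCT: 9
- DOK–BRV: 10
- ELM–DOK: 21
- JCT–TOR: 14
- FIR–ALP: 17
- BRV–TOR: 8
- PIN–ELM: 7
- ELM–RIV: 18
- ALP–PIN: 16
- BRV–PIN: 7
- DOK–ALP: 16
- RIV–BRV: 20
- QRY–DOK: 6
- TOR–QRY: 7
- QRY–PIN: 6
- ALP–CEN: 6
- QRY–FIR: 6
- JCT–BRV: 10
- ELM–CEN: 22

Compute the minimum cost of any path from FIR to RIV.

$37

Enumerating some paths:
FIR–QRY–PIN–ELM–RIV: 6+6+7+18 = 37
FIR–QRY–PIN–BRV–RIV: 6+6+7+20 = 39
FIR–QRY–TOR–BRV–RIV: 6+7+8+20 = 41
Cheapest is FIR–QRY–PIN–ELM–RIV at $37.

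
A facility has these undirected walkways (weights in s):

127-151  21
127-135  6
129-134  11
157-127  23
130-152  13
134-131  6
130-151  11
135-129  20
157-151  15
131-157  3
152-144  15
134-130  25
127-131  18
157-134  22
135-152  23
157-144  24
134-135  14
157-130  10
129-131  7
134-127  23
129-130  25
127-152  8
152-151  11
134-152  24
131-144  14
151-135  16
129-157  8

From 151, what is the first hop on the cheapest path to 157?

Candidate routes:
151 → 157: 15 = 15
151 → 130 → 157: 11+10 = 21
151 → 152 → 130 → 157: 11+13+10 = 34
The minimum is 15 s via 151 → 157.
So from 151 the first move is to 157.

157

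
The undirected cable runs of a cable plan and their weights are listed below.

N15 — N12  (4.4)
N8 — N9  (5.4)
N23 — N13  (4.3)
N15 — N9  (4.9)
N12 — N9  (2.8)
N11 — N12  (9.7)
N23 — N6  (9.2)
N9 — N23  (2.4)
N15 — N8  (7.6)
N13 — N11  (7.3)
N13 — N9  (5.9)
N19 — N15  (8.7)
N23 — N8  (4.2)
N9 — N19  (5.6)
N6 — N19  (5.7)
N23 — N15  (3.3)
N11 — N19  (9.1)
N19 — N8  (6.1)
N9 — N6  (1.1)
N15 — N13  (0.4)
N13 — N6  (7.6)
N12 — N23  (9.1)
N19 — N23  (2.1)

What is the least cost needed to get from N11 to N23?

Enumerating some paths:
N11 → N19 → N23: 9.1+2.1 = 11.2
N11 → N13 → N23: 7.3+4.3 = 11.6
N11 → N13 → N15 → N23: 7.3+0.4+3.3 = 11
Cheapest is N11 → N13 → N15 → N23 at 11.

11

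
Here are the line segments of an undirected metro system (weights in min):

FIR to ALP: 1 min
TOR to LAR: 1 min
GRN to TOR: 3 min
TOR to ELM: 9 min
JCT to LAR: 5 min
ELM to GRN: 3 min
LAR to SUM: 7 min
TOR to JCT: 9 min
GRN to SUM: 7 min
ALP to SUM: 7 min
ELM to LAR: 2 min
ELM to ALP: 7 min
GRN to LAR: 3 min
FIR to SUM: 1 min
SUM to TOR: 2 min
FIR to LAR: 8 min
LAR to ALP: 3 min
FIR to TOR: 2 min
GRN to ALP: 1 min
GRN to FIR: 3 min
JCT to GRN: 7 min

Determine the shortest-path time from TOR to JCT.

Enumerating some paths:
TOR → JCT: 9 = 9
TOR → LAR → JCT: 1+5 = 6
The minimum is 6 min via TOR → LAR → JCT.

6 min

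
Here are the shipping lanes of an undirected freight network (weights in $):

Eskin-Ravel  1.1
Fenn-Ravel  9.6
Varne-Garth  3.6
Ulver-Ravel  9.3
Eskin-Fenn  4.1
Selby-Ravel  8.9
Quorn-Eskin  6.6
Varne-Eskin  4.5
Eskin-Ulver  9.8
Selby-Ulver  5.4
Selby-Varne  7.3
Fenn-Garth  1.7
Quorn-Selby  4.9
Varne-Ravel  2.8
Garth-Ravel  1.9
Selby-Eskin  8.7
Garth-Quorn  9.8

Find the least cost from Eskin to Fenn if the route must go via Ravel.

$4.7

Best Eskin to Ravel: Eskin → Ravel costing 1.1
Shortest Ravel→Fenn: Ravel → Garth → Fenn = 3.6
Total via Ravel: 1.1 + 3.6 = $4.7.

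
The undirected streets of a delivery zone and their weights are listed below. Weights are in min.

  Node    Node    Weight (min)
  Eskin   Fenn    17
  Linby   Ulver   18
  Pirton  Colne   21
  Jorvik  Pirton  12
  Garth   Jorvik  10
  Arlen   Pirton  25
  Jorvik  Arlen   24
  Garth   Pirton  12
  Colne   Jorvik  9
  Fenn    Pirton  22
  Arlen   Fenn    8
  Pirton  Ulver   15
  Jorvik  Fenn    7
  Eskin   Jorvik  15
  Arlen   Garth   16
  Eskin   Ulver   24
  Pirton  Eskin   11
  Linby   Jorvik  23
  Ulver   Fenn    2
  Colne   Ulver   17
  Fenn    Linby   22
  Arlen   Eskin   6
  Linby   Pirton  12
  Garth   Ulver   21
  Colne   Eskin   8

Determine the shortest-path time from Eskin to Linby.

23 min

Compare a few routes:
Eskin → Pirton → Linby: 11+12 = 23
Eskin → Arlen → Fenn → Ulver → Linby: 6+8+2+18 = 34
Eskin → Arlen → Fenn → Linby: 6+8+22 = 36
The minimum is 23 min via Eskin → Pirton → Linby.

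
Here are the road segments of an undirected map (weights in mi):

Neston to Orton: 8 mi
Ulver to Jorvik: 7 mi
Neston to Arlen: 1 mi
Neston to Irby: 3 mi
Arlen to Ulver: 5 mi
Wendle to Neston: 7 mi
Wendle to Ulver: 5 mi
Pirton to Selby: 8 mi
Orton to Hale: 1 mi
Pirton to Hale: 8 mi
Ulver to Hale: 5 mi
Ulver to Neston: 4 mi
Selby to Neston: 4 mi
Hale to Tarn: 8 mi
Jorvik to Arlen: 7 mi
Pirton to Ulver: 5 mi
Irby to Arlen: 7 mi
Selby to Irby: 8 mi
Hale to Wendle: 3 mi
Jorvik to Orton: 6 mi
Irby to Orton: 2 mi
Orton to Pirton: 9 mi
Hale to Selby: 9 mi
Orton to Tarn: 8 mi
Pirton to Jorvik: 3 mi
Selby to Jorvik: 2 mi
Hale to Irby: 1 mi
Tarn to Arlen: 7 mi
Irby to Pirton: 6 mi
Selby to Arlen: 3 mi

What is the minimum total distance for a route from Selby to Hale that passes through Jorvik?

Best Selby to Jorvik: Selby–Jorvik costing 2
Best Jorvik to Hale: Jorvik–Orton–Hale costing 7
Total via Jorvik: 2 + 7 = 9 mi.

9 mi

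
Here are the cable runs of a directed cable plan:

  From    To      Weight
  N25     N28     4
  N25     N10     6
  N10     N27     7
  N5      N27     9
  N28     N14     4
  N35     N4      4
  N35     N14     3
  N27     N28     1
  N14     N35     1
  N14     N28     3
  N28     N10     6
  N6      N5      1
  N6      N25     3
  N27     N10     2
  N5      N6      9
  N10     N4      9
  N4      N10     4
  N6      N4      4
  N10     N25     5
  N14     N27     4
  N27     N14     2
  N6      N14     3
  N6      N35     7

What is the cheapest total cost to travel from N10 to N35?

Shortest distances from N10:
N10: 0
N25: 5  (via N10)
N27: 7  (via N10)
N28: 8  (via N27)
N4: 9  (via N10)
N14: 9  (via N27)
N35: 10  (via N14)
Shortest route: N10–N27–N14–N35 = 10.

10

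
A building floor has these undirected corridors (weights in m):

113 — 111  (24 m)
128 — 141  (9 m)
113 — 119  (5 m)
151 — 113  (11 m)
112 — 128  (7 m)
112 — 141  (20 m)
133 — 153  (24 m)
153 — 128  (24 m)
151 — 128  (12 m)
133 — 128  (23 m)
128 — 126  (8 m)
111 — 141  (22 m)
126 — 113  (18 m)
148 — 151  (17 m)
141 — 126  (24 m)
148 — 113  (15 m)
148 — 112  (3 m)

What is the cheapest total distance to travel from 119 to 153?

Settle nodes by increasing distance from 119:
119: 0
113: 5  (via 119)
151: 16  (via 113)
148: 20  (via 113)
126: 23  (via 113)
112: 23  (via 148)
128: 28  (via 151)
111: 29  (via 113)
141: 37  (via 128)
133: 51  (via 128)
153: 52  (via 128)
Shortest route: 119–113–151–128–153 = 52 m.

52 m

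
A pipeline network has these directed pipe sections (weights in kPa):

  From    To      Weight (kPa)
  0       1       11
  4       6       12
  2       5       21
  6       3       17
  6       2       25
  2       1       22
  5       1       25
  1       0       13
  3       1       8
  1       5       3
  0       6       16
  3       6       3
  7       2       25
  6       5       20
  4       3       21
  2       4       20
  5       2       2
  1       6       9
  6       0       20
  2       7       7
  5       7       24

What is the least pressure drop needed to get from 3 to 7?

20 kPa

Settle nodes by increasing distance from 3:
3: 0
6: 3  (via 3)
1: 8  (via 3)
5: 11  (via 1)
2: 13  (via 5)
7: 20  (via 2)
Shortest route: 3 → 1 → 5 → 2 → 7 = 20 kPa.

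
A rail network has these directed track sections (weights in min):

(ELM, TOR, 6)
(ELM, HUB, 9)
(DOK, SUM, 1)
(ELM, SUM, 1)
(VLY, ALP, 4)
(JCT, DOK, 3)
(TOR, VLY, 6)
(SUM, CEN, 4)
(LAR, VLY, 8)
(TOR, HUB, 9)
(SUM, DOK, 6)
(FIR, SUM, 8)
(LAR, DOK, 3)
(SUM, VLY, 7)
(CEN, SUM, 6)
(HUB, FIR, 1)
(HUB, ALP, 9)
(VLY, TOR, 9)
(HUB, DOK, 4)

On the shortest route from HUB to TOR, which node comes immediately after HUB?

Candidate routes:
HUB–FIR–SUM–VLY–TOR: 1+8+7+9 = 25
HUB–DOK–SUM–VLY–TOR: 4+1+7+9 = 21
Cheapest is HUB–DOK–SUM–VLY–TOR at 21 min.
So from HUB the first move is to DOK.

DOK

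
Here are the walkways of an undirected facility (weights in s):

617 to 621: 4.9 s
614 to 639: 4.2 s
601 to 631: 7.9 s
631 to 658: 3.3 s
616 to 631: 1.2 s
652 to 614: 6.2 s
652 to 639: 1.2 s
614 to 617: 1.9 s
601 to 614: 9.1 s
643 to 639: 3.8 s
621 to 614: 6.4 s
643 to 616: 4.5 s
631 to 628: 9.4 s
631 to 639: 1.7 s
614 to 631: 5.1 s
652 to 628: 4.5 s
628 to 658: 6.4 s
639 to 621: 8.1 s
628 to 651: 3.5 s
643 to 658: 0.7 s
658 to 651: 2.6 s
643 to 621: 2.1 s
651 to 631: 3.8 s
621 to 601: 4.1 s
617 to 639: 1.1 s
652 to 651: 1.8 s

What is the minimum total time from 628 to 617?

Running Dijkstra from 628:
628: 0
651: 3.5  (via 628)
652: 4.5  (via 628)
639: 5.7  (via 652)
658: 6.1  (via 651)
617: 6.8  (via 639)
Shortest route: 628 → 652 → 639 → 617 = 6.8 s.

6.8 s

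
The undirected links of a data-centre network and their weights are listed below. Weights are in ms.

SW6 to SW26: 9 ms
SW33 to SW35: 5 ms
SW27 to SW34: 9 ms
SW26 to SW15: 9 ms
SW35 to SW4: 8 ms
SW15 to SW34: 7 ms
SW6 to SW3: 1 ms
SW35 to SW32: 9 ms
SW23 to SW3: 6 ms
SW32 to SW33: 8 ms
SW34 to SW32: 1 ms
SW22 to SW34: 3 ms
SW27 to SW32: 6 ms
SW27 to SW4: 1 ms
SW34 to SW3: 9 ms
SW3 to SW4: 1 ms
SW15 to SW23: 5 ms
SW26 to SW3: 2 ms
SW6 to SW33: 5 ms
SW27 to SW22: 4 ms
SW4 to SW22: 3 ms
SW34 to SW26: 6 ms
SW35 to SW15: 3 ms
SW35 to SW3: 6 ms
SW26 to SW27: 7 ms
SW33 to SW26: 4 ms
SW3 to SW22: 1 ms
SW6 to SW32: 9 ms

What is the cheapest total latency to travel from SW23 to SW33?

Candidate routes:
SW23 → SW15 → SW35 → SW33: 5+3+5 = 13
SW23 → SW3 → SW6 → SW33: 6+1+5 = 12
Cheapest is SW23 → SW3 → SW6 → SW33 at 12 ms.

12 ms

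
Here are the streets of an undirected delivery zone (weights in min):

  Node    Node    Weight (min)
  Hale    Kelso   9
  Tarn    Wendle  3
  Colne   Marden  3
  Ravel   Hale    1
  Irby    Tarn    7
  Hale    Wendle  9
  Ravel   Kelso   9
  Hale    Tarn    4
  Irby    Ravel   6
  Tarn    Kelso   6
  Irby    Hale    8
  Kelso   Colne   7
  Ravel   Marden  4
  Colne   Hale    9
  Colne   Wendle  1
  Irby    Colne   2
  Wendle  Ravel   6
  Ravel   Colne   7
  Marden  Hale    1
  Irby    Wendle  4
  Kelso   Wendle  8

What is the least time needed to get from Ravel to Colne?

Enumerating some paths:
Ravel - Wendle - Colne: 6+1 = 7
Ravel - Hale - Marden - Colne: 1+1+3 = 5
Ravel - Marden - Colne: 4+3 = 7
Ravel - Colne: 7 = 7
The minimum is 5 min via Ravel - Hale - Marden - Colne.

5 min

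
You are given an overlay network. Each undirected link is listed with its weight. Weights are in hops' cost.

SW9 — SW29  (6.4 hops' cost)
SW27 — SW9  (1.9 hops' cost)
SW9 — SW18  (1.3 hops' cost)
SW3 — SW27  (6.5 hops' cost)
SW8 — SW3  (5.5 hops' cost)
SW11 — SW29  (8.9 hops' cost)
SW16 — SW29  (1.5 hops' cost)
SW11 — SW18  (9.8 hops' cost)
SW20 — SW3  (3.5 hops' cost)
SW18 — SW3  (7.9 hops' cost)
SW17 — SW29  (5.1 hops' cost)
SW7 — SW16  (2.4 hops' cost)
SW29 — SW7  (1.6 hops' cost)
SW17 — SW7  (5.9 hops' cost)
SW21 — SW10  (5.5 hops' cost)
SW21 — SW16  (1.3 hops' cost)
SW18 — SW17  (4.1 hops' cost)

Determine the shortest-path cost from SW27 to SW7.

Shortest distances from SW27:
SW27: 0
SW9: 1.9  (via SW27)
SW18: 3.2  (via SW9)
SW3: 6.5  (via SW27)
SW17: 7.3  (via SW18)
SW29: 8.3  (via SW9)
SW16: 9.8  (via SW29)
SW7: 9.9  (via SW29)
Shortest route: SW27–SW9–SW29–SW7 = 9.9 hops' cost.

9.9 hops' cost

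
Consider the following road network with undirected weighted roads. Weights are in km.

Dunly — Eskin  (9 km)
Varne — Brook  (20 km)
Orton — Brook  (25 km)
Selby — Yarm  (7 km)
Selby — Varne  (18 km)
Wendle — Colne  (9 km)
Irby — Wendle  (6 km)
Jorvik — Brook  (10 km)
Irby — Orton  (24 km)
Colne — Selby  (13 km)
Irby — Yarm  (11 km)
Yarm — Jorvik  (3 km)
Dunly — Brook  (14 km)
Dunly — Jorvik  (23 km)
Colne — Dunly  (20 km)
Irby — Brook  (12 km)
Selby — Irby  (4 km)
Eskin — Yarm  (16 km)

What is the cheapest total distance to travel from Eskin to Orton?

48 km

Settle nodes by increasing distance from Eskin:
Eskin: 0
Dunly: 9  (via Eskin)
Yarm: 16  (via Eskin)
Jorvik: 19  (via Yarm)
Selby: 23  (via Yarm)
Brook: 23  (via Dunly)
Irby: 27  (via Yarm)
Colne: 29  (via Dunly)
Wendle: 33  (via Irby)
Varne: 41  (via Selby)
Orton: 48  (via Brook)
Shortest route: Eskin–Dunly–Brook–Orton = 48 km.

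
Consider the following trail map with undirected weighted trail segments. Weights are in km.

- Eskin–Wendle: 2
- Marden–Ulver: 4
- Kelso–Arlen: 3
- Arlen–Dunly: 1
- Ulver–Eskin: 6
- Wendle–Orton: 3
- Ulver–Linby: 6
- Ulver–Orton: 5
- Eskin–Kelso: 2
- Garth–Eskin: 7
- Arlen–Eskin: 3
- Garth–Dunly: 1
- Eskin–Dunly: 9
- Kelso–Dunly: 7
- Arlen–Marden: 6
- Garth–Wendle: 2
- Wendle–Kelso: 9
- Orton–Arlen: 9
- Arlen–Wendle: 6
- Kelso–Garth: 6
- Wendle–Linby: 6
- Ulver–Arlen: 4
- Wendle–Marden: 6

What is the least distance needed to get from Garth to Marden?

8 km

Running Dijkstra from Garth:
Garth: 0
Dunly: 1  (via Garth)
Arlen: 2  (via Dunly)
Wendle: 2  (via Garth)
Eskin: 4  (via Wendle)
Kelso: 5  (via Arlen)
Orton: 5  (via Wendle)
Ulver: 6  (via Arlen)
Marden: 8  (via Arlen)
Shortest route: Garth–Dunly–Arlen–Marden = 8 km.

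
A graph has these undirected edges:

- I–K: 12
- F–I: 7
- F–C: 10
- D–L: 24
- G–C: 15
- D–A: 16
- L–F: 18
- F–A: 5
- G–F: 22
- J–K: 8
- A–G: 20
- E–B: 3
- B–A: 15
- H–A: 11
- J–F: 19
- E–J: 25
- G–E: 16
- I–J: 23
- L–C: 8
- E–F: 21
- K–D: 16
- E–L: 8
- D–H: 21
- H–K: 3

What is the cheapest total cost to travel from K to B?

Enumerating some paths:
K–J–E–B: 8+25+3 = 36
K–I–F–A–B: 12+7+5+15 = 39
K–H–A–B: 3+11+15 = 29
Cheapest is K–H–A–B at 29.

29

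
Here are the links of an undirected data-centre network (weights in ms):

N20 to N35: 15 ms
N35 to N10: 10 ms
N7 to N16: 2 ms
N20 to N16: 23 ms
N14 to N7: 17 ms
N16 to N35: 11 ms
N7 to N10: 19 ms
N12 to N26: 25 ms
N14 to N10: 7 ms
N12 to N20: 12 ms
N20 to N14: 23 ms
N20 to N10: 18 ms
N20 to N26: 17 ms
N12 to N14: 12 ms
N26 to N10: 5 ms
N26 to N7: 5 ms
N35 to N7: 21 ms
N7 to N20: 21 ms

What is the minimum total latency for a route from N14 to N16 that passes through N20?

46 ms

Best N14 to N20: N14–N20 costing 23
Best N20 to N16: N20–N16 costing 23
Total via N20: 23 + 23 = 46 ms.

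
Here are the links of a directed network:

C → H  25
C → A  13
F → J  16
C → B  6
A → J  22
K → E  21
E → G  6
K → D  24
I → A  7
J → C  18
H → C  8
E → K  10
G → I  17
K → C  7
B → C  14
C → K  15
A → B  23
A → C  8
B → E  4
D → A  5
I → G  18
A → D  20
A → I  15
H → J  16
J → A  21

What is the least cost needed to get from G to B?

Running Dijkstra from G:
G: 0
I: 17  (via G)
A: 24  (via I)
C: 32  (via A)
B: 38  (via C)
Shortest route: G–I–A–C–B = 38.

38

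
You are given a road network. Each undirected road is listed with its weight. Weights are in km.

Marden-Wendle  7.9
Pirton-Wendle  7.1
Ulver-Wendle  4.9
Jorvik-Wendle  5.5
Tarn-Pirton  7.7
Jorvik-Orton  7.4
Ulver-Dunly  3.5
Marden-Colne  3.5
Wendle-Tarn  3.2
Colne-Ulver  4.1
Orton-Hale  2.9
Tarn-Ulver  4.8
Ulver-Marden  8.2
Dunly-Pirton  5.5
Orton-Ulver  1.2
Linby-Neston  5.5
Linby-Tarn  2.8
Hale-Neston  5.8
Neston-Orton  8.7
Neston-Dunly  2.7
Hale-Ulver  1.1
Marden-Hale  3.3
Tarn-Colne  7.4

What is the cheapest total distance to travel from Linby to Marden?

12 km

Candidate routes:
Linby → Tarn → Wendle → Marden: 2.8+3.2+7.9 = 13.9
Linby → Tarn → Ulver → Hale → Marden: 2.8+4.8+1.1+3.3 = 12
Linby → Tarn → Colne → Marden: 2.8+7.4+3.5 = 13.7
Linby → Neston → Hale → Marden: 5.5+5.8+3.3 = 14.6
Cheapest is Linby → Tarn → Ulver → Hale → Marden at 12 km.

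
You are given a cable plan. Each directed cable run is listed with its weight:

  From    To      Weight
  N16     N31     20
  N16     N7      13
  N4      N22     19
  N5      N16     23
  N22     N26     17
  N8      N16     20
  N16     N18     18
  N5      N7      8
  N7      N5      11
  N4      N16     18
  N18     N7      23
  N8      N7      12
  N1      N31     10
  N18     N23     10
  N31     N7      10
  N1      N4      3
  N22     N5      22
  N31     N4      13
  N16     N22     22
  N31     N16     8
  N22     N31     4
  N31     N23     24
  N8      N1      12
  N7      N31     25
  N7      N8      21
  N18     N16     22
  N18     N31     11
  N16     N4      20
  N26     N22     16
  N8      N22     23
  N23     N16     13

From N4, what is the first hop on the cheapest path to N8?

N16

Candidate routes:
N4–N16–N31–N7–N8: 18+20+10+21 = 69
N4–N22–N31–N16–N7–N8: 19+4+8+13+21 = 65
N4–N16–N7–N8: 18+13+21 = 52
N4–N22–N31–N7–N8: 19+4+10+21 = 54
Cheapest is N4–N16–N7–N8 at 52.
So from N4 the first move is to N16.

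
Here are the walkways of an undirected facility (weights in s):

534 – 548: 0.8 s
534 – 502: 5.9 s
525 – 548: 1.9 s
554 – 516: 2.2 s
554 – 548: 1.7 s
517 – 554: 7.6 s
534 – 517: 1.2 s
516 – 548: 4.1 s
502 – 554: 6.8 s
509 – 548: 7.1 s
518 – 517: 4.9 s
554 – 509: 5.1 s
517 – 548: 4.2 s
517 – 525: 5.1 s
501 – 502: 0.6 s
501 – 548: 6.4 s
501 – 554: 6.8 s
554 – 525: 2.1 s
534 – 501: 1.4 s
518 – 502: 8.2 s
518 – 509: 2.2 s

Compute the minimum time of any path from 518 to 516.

9.5 s

Shortest distances from 518:
518: 0
509: 2.2  (via 518)
517: 4.9  (via 518)
534: 6.1  (via 517)
548: 6.9  (via 534)
554: 7.3  (via 509)
501: 7.5  (via 534)
502: 8.1  (via 501)
525: 8.8  (via 548)
516: 9.5  (via 554)
Shortest route: 518–509–554–516 = 9.5 s.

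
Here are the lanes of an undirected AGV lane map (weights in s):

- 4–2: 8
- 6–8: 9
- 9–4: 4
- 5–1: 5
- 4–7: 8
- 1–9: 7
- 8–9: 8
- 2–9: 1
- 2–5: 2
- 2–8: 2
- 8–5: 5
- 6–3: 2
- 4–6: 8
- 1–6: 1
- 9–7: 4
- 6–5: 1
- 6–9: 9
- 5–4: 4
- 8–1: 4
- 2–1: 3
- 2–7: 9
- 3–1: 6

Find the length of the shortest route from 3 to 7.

10 s

Running Dijkstra from 3:
3: 0
6: 2  (via 3)
1: 3  (via 6)
5: 3  (via 6)
2: 5  (via 5)
9: 6  (via 2)
4: 7  (via 5)
8: 7  (via 1)
7: 10  (via 9)
Shortest route: 3 → 6 → 5 → 2 → 9 → 7 = 10 s.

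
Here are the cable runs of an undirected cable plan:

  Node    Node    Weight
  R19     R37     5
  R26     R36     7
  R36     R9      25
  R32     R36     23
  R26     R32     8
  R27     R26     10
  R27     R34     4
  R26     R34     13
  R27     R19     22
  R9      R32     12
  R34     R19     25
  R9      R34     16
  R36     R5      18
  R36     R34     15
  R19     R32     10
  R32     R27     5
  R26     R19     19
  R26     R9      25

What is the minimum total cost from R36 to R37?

30

Settle nodes by increasing distance from R36:
R36: 0
R26: 7  (via R36)
R32: 15  (via R26)
R34: 15  (via R36)
R27: 17  (via R26)
R5: 18  (via R36)
R19: 25  (via R32)
R9: 25  (via R36)
R37: 30  (via R19)
Shortest route: R36 → R26 → R32 → R19 → R37 = 30.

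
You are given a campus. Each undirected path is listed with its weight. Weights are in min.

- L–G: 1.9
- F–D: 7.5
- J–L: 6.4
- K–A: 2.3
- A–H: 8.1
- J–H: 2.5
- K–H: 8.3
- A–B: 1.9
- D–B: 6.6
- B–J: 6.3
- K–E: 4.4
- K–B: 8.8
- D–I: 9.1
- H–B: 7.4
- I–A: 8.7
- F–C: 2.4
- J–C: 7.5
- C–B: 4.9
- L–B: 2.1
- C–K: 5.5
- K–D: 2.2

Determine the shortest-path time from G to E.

Settle nodes by increasing distance from G:
G: 0
L: 1.9  (via G)
B: 4  (via L)
A: 5.9  (via B)
K: 8.2  (via A)
J: 8.3  (via L)
C: 8.9  (via B)
D: 10.4  (via K)
H: 10.8  (via J)
F: 11.3  (via C)
E: 12.6  (via K)
Shortest route: G → L → B → A → K → E = 12.6 min.

12.6 min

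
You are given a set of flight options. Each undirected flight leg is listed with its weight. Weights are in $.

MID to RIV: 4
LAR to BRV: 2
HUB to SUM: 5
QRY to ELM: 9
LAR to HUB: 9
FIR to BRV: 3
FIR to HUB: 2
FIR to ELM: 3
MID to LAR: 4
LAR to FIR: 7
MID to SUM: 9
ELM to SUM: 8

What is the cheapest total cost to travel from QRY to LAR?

Settle nodes by increasing distance from QRY:
QRY: 0
ELM: 9  (via QRY)
FIR: 12  (via ELM)
HUB: 14  (via FIR)
BRV: 15  (via FIR)
SUM: 17  (via ELM)
LAR: 17  (via BRV)
Shortest route: QRY–ELM–FIR–BRV–LAR = $17.

$17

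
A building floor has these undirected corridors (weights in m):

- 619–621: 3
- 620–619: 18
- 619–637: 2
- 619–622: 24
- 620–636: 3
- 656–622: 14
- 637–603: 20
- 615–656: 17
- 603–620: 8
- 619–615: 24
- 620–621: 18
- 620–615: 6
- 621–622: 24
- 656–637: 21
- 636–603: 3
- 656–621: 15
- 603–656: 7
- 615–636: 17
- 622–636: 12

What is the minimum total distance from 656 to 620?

Compare a few routes:
656 - 603 - 620: 7+8 = 15
656 - 615 - 620: 17+6 = 23
656 - 603 - 636 - 620: 7+3+3 = 13
656 - 622 - 636 - 620: 14+12+3 = 29
The minimum is 13 m via 656 - 603 - 636 - 620.

13 m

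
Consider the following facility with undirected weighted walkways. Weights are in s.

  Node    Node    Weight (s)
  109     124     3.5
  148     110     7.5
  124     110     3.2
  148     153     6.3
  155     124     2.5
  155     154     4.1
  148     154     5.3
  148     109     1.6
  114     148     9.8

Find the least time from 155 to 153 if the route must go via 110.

19.5 s

Best 155 to 110: 155 → 124 → 110 costing 5.7
Best 110 to 153: 110 → 148 → 153 costing 13.8
Total via 110: 5.7 + 13.8 = 19.5 s.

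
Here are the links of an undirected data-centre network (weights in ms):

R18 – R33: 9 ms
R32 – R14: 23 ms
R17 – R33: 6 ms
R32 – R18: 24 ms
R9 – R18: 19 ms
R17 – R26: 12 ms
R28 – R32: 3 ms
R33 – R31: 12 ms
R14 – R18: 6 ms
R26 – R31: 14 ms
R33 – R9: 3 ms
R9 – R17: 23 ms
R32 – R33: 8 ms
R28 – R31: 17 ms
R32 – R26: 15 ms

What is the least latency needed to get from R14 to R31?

27 ms

Shortest distances from R14:
R14: 0
R18: 6  (via R14)
R33: 15  (via R18)
R9: 18  (via R33)
R17: 21  (via R33)
R32: 23  (via R14)
R28: 26  (via R32)
R31: 27  (via R33)
Shortest route: R14 → R18 → R33 → R31 = 27 ms.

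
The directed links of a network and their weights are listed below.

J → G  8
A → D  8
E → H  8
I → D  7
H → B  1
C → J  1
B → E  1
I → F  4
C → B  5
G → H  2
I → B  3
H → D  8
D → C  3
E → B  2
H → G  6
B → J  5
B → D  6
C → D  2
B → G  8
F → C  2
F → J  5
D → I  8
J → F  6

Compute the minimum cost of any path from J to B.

Shortest distances from J:
J: 0
F: 6  (via J)
C: 8  (via F)
G: 8  (via J)
D: 10  (via C)
H: 10  (via G)
B: 11  (via H)
Shortest route: J → G → H → B = 11.

11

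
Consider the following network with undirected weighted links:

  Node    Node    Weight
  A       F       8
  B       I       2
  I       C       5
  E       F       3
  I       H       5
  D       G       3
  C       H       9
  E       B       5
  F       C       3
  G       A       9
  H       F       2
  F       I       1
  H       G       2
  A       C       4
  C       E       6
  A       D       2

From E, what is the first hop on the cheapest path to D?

Enumerating some paths:
E–C–A–D: 6+4+2 = 12
E–F–H–G–D: 3+2+2+3 = 10
E–F–C–A–D: 3+3+4+2 = 12
Cheapest is E–F–H–G–D at 10.
So from E the first move is to F.

F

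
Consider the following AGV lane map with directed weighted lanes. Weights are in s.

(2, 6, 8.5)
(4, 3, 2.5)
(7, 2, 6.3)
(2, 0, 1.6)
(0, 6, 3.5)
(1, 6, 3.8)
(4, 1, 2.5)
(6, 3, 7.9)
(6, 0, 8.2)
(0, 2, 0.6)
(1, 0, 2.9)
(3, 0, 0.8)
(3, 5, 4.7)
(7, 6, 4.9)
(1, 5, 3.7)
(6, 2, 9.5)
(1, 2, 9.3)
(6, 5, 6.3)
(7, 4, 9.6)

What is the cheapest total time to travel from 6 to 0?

Compare a few routes:
6 - 0: 8.2 = 8.2
6 - 3 - 0: 7.9+0.8 = 8.7
Cheapest is 6 - 0 at 8.2 s.

8.2 s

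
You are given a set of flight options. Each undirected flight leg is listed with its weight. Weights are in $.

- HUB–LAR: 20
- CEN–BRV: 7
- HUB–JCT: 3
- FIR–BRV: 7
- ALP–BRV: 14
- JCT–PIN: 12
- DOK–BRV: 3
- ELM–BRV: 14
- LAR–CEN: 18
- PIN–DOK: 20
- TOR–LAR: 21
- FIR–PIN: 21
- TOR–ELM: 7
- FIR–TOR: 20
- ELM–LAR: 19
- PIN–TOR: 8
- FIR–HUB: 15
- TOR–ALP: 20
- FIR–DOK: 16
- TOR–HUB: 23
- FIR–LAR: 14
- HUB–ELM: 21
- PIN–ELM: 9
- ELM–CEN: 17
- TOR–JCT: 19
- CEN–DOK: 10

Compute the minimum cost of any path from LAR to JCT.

$23

Running Dijkstra from LAR:
LAR: 0
FIR: 14  (via LAR)
CEN: 18  (via LAR)
ELM: 19  (via LAR)
HUB: 20  (via LAR)
TOR: 21  (via LAR)
BRV: 21  (via FIR)
JCT: 23  (via HUB)
Shortest route: LAR–HUB–JCT = $23.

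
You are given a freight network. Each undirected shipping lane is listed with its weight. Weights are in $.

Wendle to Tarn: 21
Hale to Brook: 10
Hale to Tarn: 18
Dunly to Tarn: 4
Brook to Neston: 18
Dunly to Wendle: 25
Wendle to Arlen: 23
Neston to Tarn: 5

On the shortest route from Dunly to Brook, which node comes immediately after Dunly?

Tarn

Compare a few routes:
Dunly → Tarn → Neston → Brook: 4+5+18 = 27
Dunly → Tarn → Hale → Brook: 4+18+10 = 32
The minimum is $27 via Dunly → Tarn → Neston → Brook.
So from Dunly the first move is to Tarn.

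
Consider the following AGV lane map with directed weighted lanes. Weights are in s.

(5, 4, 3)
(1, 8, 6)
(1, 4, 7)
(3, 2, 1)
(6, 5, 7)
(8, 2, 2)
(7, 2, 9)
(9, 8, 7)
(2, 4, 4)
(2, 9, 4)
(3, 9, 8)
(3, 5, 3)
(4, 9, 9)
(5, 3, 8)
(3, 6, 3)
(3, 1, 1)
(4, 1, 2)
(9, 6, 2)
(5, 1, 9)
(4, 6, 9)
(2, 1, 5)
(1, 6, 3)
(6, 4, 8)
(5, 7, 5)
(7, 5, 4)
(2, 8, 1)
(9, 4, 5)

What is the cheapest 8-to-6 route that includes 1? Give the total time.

10 s

Best 8 to 1: 8 → 2 → 1 costing 7
Shortest 1→6: 1 → 6 = 3
Total via 1: 7 + 3 = 10 s.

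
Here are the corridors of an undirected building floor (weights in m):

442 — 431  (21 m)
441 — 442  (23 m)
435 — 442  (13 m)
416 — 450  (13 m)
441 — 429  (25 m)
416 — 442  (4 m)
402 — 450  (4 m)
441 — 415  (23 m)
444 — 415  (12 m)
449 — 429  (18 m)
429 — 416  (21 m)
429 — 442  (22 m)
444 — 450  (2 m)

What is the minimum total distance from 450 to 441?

Settle nodes by increasing distance from 450:
450: 0
444: 2  (via 450)
402: 4  (via 450)
416: 13  (via 450)
415: 14  (via 444)
442: 17  (via 416)
435: 30  (via 442)
429: 34  (via 416)
441: 37  (via 415)
Shortest route: 450 → 444 → 415 → 441 = 37 m.

37 m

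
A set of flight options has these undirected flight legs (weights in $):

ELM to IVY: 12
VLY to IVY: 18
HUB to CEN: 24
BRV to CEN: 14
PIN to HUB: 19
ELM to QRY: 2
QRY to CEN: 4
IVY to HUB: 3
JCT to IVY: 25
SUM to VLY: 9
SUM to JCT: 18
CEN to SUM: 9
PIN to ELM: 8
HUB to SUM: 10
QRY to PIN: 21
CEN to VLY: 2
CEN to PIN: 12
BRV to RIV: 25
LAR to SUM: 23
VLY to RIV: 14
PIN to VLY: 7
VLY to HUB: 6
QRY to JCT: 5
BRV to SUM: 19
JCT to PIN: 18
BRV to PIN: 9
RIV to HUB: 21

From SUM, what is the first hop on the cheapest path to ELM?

Compare a few routes:
SUM - VLY - CEN - QRY - ELM: 9+2+4+2 = 17
SUM - CEN - QRY - ELM: 9+4+2 = 15
Cheapest is SUM - CEN - QRY - ELM at $15.
So from SUM the first move is to CEN.

CEN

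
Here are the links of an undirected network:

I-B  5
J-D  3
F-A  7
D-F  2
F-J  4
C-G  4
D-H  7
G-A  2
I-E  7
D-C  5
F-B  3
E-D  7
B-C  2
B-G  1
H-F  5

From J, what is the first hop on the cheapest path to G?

F

Candidate routes:
J - D - F - B - G: 3+2+3+1 = 9
J - D - C - G: 3+5+4 = 12
J - D - C - B - G: 3+5+2+1 = 11
J - F - B - G: 4+3+1 = 8
The minimum is 8 via J - F - B - G.
So from J the first move is to F.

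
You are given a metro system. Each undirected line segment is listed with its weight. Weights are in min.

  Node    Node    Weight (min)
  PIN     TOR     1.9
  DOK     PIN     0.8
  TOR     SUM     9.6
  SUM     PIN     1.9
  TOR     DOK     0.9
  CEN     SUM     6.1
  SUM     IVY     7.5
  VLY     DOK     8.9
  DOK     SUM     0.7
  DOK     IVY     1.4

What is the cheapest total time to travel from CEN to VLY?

Candidate routes:
CEN - SUM - PIN - TOR - DOK - VLY: 6.1+1.9+1.9+0.9+8.9 = 19.7
CEN - SUM - PIN - DOK - VLY: 6.1+1.9+0.8+8.9 = 17.7
CEN - SUM - DOK - VLY: 6.1+0.7+8.9 = 15.7
Cheapest is CEN - SUM - DOK - VLY at 15.7 min.

15.7 min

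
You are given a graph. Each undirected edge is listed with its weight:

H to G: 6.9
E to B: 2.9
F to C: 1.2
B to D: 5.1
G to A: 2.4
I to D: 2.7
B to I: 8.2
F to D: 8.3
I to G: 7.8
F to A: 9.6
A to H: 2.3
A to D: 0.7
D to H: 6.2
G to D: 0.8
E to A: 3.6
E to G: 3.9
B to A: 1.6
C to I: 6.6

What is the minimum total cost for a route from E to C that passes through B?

14.5

Best E to B: E–B costing 2.9
Shortest B→C: B–A–D–I–C = 11.6
Total via B: 2.9 + 11.6 = 14.5.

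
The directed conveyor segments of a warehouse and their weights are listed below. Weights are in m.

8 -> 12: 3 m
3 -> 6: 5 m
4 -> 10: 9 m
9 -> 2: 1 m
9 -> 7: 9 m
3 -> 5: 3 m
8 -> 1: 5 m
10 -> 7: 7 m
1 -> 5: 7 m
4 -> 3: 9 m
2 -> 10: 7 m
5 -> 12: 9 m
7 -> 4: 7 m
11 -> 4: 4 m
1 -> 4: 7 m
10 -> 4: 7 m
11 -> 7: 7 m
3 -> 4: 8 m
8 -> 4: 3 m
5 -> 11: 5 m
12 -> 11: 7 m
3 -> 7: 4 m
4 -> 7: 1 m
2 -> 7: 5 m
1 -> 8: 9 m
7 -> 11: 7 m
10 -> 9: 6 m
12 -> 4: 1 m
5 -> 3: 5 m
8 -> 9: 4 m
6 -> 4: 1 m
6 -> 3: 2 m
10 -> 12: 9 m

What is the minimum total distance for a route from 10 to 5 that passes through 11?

Best 10 to 11: 10 → 7 → 11 costing 14
Shortest 11→5: 11 → 4 → 3 → 5 = 16
Total via 11: 14 + 16 = 30 m.

30 m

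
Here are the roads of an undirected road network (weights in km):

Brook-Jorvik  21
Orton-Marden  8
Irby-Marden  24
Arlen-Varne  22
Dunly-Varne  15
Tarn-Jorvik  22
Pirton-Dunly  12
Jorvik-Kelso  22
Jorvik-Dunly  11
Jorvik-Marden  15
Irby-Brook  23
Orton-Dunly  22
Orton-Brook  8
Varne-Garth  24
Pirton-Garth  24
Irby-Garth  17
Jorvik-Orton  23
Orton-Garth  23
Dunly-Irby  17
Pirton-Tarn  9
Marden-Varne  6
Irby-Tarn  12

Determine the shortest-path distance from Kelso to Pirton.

45 km

Candidate routes:
Kelso - Jorvik - Tarn - Pirton: 22+22+9 = 53
Kelso - Jorvik - Marden - Varne - Dunly - Pirton: 22+15+6+15+12 = 70
Kelso - Jorvik - Dunly - Pirton: 22+11+12 = 45
Cheapest is Kelso - Jorvik - Dunly - Pirton at 45 km.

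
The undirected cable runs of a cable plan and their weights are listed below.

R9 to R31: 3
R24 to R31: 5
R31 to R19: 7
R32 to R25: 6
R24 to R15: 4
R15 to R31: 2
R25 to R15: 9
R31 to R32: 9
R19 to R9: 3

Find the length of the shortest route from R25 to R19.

Shortest distances from R25:
R25: 0
R32: 6  (via R25)
R15: 9  (via R25)
R31: 11  (via R15)
R24: 13  (via R15)
R9: 14  (via R31)
R19: 17  (via R9)
Shortest route: R25–R15–R31–R9–R19 = 17.

17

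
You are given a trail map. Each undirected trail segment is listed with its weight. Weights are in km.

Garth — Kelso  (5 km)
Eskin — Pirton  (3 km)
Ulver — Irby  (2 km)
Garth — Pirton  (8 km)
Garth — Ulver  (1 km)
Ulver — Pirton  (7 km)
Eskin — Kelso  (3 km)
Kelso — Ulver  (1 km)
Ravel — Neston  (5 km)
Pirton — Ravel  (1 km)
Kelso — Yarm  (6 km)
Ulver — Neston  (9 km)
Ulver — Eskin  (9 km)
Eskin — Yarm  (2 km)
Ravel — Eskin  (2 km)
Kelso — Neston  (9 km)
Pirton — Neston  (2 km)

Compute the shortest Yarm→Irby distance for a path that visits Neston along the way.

Shortest Yarm→Neston: Yarm–Eskin–Pirton–Neston = 7
Best Neston to Irby: Neston–Ulver–Irby costing 11
Total via Neston: 7 + 11 = 18 km.

18 km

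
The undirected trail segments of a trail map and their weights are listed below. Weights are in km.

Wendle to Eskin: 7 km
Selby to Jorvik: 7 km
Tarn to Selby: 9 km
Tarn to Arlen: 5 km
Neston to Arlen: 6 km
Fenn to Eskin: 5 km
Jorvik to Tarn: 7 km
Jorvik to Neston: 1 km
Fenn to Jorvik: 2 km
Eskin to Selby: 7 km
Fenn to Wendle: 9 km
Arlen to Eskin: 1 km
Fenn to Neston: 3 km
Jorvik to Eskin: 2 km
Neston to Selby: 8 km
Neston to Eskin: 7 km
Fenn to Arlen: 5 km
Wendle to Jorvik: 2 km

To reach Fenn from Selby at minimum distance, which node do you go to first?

Jorvik

Candidate routes:
Selby → Jorvik → Fenn: 7+2 = 9
Selby → Jorvik → Neston → Fenn: 7+1+3 = 11
Selby → Eskin → Jorvik → Fenn: 7+2+2 = 11
Cheapest is Selby → Jorvik → Fenn at 9 km.
So from Selby the first move is to Jorvik.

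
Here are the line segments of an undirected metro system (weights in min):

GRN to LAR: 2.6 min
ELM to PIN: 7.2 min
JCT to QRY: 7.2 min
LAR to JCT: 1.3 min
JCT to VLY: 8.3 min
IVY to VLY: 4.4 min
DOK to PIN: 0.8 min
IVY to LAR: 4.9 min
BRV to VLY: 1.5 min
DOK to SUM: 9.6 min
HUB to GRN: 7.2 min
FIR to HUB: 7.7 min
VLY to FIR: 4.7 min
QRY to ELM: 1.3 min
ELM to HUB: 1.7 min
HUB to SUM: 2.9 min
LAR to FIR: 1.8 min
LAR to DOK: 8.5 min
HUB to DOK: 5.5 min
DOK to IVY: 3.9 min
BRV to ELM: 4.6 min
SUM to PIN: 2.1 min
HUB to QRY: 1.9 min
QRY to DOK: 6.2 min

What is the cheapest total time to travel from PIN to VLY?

9.1 min

Candidate routes:
PIN–DOK–IVY–VLY: 0.8+3.9+4.4 = 9.1
PIN–ELM–BRV–VLY: 7.2+4.6+1.5 = 13.3
PIN–SUM–HUB–ELM–BRV–VLY: 2.1+2.9+1.7+4.6+1.5 = 12.8
The minimum is 9.1 min via PIN–DOK–IVY–VLY.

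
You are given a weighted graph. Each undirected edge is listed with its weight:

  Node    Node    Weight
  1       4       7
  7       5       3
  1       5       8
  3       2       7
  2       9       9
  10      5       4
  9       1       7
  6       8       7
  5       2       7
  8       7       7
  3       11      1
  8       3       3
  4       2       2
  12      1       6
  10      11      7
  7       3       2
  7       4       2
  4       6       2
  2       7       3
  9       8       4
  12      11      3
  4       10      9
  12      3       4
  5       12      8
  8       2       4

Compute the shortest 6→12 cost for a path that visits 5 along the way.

15

Best 6 to 5: 6–4–7–5 costing 7
Best 5 to 12: 5–12 costing 8
Total via 5: 7 + 8 = 15.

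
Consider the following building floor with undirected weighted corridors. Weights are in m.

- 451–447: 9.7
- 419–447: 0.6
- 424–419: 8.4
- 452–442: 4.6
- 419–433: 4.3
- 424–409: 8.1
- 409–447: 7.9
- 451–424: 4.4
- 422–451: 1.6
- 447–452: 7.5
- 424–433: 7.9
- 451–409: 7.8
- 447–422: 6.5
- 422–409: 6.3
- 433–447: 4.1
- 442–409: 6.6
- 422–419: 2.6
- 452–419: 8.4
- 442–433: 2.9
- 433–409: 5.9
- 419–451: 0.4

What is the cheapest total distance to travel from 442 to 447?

Running Dijkstra from 442:
442: 0
433: 2.9  (via 442)
452: 4.6  (via 442)
409: 6.6  (via 442)
447: 7  (via 433)
Shortest route: 442 → 433 → 447 = 7 m.

7 m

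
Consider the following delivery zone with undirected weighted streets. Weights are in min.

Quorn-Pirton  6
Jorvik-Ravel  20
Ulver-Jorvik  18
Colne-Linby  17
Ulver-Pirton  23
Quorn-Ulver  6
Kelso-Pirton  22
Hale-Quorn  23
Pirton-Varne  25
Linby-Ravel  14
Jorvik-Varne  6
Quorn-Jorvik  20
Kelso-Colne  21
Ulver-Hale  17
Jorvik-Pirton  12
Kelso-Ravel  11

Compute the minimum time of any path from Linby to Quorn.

52 min

Enumerating some paths:
Linby - Ravel - Kelso - Pirton - Quorn: 14+11+22+6 = 53
Linby - Ravel - Jorvik - Pirton - Quorn: 14+20+12+6 = 52
The minimum is 52 min via Linby - Ravel - Jorvik - Pirton - Quorn.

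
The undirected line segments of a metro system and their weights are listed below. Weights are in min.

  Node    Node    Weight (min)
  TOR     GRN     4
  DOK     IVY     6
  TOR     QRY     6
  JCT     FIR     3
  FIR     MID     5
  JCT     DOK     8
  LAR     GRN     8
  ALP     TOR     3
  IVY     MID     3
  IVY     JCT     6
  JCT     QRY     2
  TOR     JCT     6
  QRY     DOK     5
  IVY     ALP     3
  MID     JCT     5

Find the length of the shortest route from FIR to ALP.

11 min

Compare a few routes:
FIR–MID–IVY–ALP: 5+3+3 = 11
FIR–JCT–IVY–ALP: 3+6+3 = 12
Cheapest is FIR–MID–IVY–ALP at 11 min.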